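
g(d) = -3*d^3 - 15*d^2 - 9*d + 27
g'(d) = -9*d^2 - 30*d - 9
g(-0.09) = 27.69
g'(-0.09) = -6.37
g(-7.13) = 416.02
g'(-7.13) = -252.63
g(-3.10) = 0.12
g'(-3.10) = -2.49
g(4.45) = -574.45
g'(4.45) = -320.72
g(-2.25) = 5.48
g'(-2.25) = 12.94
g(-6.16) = 214.49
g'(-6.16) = -165.71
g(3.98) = -435.56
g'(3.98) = -270.96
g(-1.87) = 10.99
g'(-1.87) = 15.63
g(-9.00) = 1080.00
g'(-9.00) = -468.00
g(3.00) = -216.00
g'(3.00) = -180.00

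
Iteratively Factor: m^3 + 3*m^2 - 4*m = (m - 1)*(m^2 + 4*m) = (m - 1)*(m + 4)*(m)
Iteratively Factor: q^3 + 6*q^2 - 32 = (q - 2)*(q^2 + 8*q + 16) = (q - 2)*(q + 4)*(q + 4)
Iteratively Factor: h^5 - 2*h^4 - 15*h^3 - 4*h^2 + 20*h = (h - 1)*(h^4 - h^3 - 16*h^2 - 20*h) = (h - 1)*(h + 2)*(h^3 - 3*h^2 - 10*h) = (h - 5)*(h - 1)*(h + 2)*(h^2 + 2*h) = (h - 5)*(h - 1)*(h + 2)^2*(h)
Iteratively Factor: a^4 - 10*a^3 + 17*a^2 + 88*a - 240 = (a - 4)*(a^3 - 6*a^2 - 7*a + 60) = (a - 5)*(a - 4)*(a^2 - a - 12) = (a - 5)*(a - 4)^2*(a + 3)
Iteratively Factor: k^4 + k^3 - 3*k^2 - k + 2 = (k + 1)*(k^3 - 3*k + 2) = (k - 1)*(k + 1)*(k^2 + k - 2) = (k - 1)^2*(k + 1)*(k + 2)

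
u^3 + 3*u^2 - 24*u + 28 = (u - 2)^2*(u + 7)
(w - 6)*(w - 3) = w^2 - 9*w + 18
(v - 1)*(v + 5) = v^2 + 4*v - 5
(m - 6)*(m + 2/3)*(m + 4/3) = m^3 - 4*m^2 - 100*m/9 - 16/3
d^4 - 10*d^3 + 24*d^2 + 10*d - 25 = (d - 5)^2*(d - 1)*(d + 1)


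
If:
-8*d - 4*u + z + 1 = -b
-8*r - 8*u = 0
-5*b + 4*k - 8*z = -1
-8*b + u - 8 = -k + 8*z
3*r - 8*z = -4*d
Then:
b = -150*z/133 - 163/133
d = 841*z/1064 - 9/532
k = 157*z/266 - 237/133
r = 429*z/266 + 3/133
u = -429*z/266 - 3/133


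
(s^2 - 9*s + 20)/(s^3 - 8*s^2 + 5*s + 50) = (s - 4)/(s^2 - 3*s - 10)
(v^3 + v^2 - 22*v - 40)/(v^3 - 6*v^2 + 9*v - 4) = (v^3 + v^2 - 22*v - 40)/(v^3 - 6*v^2 + 9*v - 4)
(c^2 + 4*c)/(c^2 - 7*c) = (c + 4)/(c - 7)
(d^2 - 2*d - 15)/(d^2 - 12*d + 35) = (d + 3)/(d - 7)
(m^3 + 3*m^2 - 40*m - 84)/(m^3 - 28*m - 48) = (m + 7)/(m + 4)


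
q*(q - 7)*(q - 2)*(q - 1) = q^4 - 10*q^3 + 23*q^2 - 14*q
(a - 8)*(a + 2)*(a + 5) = a^3 - a^2 - 46*a - 80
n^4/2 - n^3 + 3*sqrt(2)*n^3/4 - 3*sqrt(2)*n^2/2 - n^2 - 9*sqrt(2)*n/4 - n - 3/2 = (n - 3)*(n + sqrt(2))*(sqrt(2)*n/2 + 1/2)*(sqrt(2)*n/2 + sqrt(2)/2)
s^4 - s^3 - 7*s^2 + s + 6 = (s - 3)*(s - 1)*(s + 1)*(s + 2)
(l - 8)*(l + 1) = l^2 - 7*l - 8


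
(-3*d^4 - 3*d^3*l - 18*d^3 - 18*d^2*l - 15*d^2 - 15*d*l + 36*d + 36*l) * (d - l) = -3*d^5 - 18*d^4 + 3*d^3*l^2 - 15*d^3 + 18*d^2*l^2 + 36*d^2 + 15*d*l^2 - 36*l^2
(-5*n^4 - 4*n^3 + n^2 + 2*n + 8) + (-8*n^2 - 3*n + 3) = -5*n^4 - 4*n^3 - 7*n^2 - n + 11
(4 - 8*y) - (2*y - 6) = 10 - 10*y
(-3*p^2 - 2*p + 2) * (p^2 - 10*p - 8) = -3*p^4 + 28*p^3 + 46*p^2 - 4*p - 16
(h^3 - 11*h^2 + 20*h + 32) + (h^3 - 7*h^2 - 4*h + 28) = 2*h^3 - 18*h^2 + 16*h + 60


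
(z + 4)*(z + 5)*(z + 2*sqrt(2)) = z^3 + 2*sqrt(2)*z^2 + 9*z^2 + 20*z + 18*sqrt(2)*z + 40*sqrt(2)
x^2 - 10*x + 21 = (x - 7)*(x - 3)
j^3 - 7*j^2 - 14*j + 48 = (j - 8)*(j - 2)*(j + 3)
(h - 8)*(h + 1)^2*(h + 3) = h^4 - 3*h^3 - 33*h^2 - 53*h - 24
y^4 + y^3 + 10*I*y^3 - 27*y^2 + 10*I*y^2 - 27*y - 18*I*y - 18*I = (y + 1)*(y + I)*(y + 3*I)*(y + 6*I)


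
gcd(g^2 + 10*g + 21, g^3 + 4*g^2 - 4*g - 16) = 1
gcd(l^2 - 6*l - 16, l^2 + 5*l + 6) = l + 2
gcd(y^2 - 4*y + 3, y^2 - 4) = 1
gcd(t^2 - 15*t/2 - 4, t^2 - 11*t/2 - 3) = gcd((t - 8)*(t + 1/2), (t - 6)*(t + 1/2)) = t + 1/2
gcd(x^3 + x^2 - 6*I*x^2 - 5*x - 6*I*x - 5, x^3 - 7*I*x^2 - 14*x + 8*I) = x - I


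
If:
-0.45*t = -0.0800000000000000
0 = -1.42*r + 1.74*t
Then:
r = 0.22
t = 0.18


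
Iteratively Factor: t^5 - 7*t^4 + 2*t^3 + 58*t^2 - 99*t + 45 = (t - 3)*(t^4 - 4*t^3 - 10*t^2 + 28*t - 15) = (t - 5)*(t - 3)*(t^3 + t^2 - 5*t + 3) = (t - 5)*(t - 3)*(t - 1)*(t^2 + 2*t - 3) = (t - 5)*(t - 3)*(t - 1)*(t + 3)*(t - 1)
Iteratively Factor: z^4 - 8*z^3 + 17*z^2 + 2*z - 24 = (z - 3)*(z^3 - 5*z^2 + 2*z + 8) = (z - 3)*(z + 1)*(z^2 - 6*z + 8) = (z - 4)*(z - 3)*(z + 1)*(z - 2)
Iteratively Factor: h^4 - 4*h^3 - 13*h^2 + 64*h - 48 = (h - 3)*(h^3 - h^2 - 16*h + 16) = (h - 3)*(h - 1)*(h^2 - 16) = (h - 4)*(h - 3)*(h - 1)*(h + 4)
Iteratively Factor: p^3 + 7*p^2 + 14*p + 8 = (p + 4)*(p^2 + 3*p + 2) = (p + 2)*(p + 4)*(p + 1)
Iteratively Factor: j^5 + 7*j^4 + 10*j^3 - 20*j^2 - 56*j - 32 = (j + 4)*(j^4 + 3*j^3 - 2*j^2 - 12*j - 8) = (j - 2)*(j + 4)*(j^3 + 5*j^2 + 8*j + 4) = (j - 2)*(j + 1)*(j + 4)*(j^2 + 4*j + 4) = (j - 2)*(j + 1)*(j + 2)*(j + 4)*(j + 2)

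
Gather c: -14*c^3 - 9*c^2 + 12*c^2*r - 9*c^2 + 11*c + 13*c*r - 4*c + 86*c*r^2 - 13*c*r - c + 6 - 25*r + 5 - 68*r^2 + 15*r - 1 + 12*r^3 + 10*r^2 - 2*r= -14*c^3 + c^2*(12*r - 18) + c*(86*r^2 + 6) + 12*r^3 - 58*r^2 - 12*r + 10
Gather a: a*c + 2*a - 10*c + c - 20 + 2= a*(c + 2) - 9*c - 18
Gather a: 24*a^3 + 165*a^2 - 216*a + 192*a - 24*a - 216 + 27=24*a^3 + 165*a^2 - 48*a - 189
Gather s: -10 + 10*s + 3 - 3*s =7*s - 7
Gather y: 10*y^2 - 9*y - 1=10*y^2 - 9*y - 1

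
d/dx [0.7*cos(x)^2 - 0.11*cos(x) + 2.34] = (0.11 - 1.4*cos(x))*sin(x)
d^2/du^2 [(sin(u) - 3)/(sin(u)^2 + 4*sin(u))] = (-sin(u)^2 + 16*sin(u) + 38 + 30/sin(u) - 72/sin(u)^2 - 96/sin(u)^3)/(sin(u) + 4)^3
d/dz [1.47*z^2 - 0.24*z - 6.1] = 2.94*z - 0.24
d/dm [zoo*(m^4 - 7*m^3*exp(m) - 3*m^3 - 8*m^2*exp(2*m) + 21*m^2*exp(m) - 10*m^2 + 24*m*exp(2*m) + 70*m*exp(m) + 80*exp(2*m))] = zoo*(m^3*exp(m) + m^3 + m^2*exp(2*m) + m^2 + m*exp(2*m) + m*exp(m) + m + exp(2*m) + exp(m))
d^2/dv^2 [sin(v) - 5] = -sin(v)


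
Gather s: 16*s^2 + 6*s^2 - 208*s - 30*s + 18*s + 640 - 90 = 22*s^2 - 220*s + 550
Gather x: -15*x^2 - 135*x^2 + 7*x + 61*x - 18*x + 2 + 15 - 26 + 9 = -150*x^2 + 50*x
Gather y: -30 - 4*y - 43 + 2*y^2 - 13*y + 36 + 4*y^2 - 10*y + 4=6*y^2 - 27*y - 33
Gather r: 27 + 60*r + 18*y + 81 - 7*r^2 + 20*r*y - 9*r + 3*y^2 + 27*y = -7*r^2 + r*(20*y + 51) + 3*y^2 + 45*y + 108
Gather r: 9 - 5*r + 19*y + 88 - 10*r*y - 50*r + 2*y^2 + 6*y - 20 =r*(-10*y - 55) + 2*y^2 + 25*y + 77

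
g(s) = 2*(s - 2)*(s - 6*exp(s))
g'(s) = 2*s + 2*(1 - 6*exp(s))*(s - 2) - 12*exp(s) = -12*s*exp(s) + 4*s + 12*exp(s) - 4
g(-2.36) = 25.52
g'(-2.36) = -9.63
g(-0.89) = 19.39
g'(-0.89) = 1.75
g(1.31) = 28.88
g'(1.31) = -12.55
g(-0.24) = 22.22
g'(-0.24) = 6.75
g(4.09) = -1481.18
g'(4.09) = -2202.80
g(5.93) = -17692.84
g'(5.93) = -22233.58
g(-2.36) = 25.52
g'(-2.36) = -9.63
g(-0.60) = 20.24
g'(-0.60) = 4.14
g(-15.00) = 510.00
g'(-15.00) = -64.00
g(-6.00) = 96.24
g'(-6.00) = -27.79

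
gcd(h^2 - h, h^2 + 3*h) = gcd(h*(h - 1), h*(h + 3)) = h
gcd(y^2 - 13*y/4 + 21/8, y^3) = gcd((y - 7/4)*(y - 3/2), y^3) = 1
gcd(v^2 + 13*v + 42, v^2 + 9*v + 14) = v + 7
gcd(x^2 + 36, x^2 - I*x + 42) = x + 6*I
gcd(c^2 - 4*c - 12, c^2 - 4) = c + 2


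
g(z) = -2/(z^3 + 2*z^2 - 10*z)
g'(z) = -2*(-3*z^2 - 4*z + 10)/(z^3 + 2*z^2 - 10*z)^2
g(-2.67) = -0.09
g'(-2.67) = 0.00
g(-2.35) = -0.09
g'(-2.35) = -0.01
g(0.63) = 0.38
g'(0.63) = -0.46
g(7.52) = -0.00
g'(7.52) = 0.00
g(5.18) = -0.01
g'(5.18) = 0.01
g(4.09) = -0.03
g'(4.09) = 0.03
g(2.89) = -0.17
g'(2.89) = 0.37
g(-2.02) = -0.10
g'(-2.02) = -0.03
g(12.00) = 0.00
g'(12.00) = 0.00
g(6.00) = -0.00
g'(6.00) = 0.00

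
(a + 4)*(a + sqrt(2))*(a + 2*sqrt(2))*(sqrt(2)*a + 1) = sqrt(2)*a^4 + 4*sqrt(2)*a^3 + 7*a^3 + 7*sqrt(2)*a^2 + 28*a^2 + 4*a + 28*sqrt(2)*a + 16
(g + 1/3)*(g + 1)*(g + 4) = g^3 + 16*g^2/3 + 17*g/3 + 4/3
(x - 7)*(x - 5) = x^2 - 12*x + 35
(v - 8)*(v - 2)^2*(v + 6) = v^4 - 6*v^3 - 36*v^2 + 184*v - 192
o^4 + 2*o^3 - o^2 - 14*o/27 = o*(o - 2/3)*(o + 1/3)*(o + 7/3)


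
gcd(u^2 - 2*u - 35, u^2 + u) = 1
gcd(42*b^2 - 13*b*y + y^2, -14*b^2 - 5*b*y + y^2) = -7*b + y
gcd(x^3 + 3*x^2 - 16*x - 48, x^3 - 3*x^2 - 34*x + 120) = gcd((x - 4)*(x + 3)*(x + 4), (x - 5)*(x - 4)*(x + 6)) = x - 4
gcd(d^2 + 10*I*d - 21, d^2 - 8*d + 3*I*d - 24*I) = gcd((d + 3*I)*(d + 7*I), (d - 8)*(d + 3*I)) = d + 3*I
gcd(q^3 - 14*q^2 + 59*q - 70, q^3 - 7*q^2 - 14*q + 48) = q - 2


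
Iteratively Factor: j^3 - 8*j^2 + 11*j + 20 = (j + 1)*(j^2 - 9*j + 20) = (j - 5)*(j + 1)*(j - 4)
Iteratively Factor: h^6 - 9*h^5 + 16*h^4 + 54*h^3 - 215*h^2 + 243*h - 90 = (h + 3)*(h^5 - 12*h^4 + 52*h^3 - 102*h^2 + 91*h - 30) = (h - 2)*(h + 3)*(h^4 - 10*h^3 + 32*h^2 - 38*h + 15) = (h - 2)*(h - 1)*(h + 3)*(h^3 - 9*h^2 + 23*h - 15) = (h - 3)*(h - 2)*(h - 1)*(h + 3)*(h^2 - 6*h + 5) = (h - 3)*(h - 2)*(h - 1)^2*(h + 3)*(h - 5)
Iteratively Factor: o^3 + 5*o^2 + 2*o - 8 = (o - 1)*(o^2 + 6*o + 8) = (o - 1)*(o + 4)*(o + 2)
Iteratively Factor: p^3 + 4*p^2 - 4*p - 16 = (p + 4)*(p^2 - 4) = (p - 2)*(p + 4)*(p + 2)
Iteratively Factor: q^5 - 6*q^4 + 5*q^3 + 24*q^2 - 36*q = (q - 3)*(q^4 - 3*q^3 - 4*q^2 + 12*q) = q*(q - 3)*(q^3 - 3*q^2 - 4*q + 12) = q*(q - 3)*(q - 2)*(q^2 - q - 6) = q*(q - 3)*(q - 2)*(q + 2)*(q - 3)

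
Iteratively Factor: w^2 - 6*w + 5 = (w - 5)*(w - 1)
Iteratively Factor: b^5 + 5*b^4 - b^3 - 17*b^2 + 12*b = (b - 1)*(b^4 + 6*b^3 + 5*b^2 - 12*b) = (b - 1)*(b + 3)*(b^3 + 3*b^2 - 4*b) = b*(b - 1)*(b + 3)*(b^2 + 3*b - 4) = b*(b - 1)^2*(b + 3)*(b + 4)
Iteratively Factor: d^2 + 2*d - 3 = (d + 3)*(d - 1)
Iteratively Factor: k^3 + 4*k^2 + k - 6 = (k + 3)*(k^2 + k - 2) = (k + 2)*(k + 3)*(k - 1)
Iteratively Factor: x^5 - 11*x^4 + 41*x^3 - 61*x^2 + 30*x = (x - 3)*(x^4 - 8*x^3 + 17*x^2 - 10*x) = (x - 3)*(x - 1)*(x^3 - 7*x^2 + 10*x) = (x - 3)*(x - 2)*(x - 1)*(x^2 - 5*x) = x*(x - 3)*(x - 2)*(x - 1)*(x - 5)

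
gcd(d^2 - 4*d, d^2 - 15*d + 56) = 1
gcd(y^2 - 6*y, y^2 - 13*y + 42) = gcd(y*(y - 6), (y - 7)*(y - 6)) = y - 6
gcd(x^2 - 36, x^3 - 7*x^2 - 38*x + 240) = x + 6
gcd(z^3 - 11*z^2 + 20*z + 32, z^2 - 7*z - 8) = z^2 - 7*z - 8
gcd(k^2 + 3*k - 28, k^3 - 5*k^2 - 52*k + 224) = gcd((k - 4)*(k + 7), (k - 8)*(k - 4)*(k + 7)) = k^2 + 3*k - 28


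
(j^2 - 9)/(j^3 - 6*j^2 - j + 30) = (j + 3)/(j^2 - 3*j - 10)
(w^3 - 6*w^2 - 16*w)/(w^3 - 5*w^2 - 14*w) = (w - 8)/(w - 7)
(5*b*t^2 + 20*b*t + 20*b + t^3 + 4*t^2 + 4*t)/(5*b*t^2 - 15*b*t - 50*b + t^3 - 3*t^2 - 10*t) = (t + 2)/(t - 5)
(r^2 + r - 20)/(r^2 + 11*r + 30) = (r - 4)/(r + 6)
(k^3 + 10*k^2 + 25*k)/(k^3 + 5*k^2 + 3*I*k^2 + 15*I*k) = (k + 5)/(k + 3*I)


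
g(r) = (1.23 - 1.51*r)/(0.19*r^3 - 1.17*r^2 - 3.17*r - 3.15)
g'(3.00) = 0.03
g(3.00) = 0.18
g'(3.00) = 0.03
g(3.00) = 0.18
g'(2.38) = 0.04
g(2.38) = 0.16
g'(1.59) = 0.09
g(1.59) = 0.11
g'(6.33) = 0.15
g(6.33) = 0.38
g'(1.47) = 0.10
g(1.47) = 0.10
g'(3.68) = 0.03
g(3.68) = 0.20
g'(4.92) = 0.05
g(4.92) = 0.25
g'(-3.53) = -0.26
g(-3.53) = -0.44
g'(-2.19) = -1.07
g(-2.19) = -1.19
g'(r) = (1.23 - 1.51*r)*(-0.57*r^2 + 2.34*r + 3.17)/(0.19*r^3 - 1.17*r^2 - 3.17*r - 3.15)^2 - 1.51/(0.19*r^3 - 1.17*r^2 - 3.17*r - 3.15)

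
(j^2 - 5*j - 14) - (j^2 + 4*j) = -9*j - 14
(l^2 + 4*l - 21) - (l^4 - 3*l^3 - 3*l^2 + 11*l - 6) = -l^4 + 3*l^3 + 4*l^2 - 7*l - 15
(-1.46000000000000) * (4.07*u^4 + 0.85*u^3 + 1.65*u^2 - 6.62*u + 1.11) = -5.9422*u^4 - 1.241*u^3 - 2.409*u^2 + 9.6652*u - 1.6206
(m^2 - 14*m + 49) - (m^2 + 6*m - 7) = 56 - 20*m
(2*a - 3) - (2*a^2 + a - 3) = -2*a^2 + a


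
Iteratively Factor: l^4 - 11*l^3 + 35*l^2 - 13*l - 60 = (l - 3)*(l^3 - 8*l^2 + 11*l + 20) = (l - 4)*(l - 3)*(l^2 - 4*l - 5) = (l - 5)*(l - 4)*(l - 3)*(l + 1)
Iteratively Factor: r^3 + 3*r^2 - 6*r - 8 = (r + 1)*(r^2 + 2*r - 8) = (r + 1)*(r + 4)*(r - 2)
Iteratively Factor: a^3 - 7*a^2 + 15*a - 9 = (a - 3)*(a^2 - 4*a + 3) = (a - 3)^2*(a - 1)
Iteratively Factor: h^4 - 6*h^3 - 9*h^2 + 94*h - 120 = (h - 2)*(h^3 - 4*h^2 - 17*h + 60) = (h - 5)*(h - 2)*(h^2 + h - 12) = (h - 5)*(h - 3)*(h - 2)*(h + 4)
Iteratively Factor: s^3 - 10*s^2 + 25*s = (s - 5)*(s^2 - 5*s) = s*(s - 5)*(s - 5)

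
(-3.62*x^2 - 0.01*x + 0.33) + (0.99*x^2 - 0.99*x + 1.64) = -2.63*x^2 - 1.0*x + 1.97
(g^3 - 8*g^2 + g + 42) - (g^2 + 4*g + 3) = g^3 - 9*g^2 - 3*g + 39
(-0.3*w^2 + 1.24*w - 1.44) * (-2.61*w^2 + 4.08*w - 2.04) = 0.783*w^4 - 4.4604*w^3 + 9.4296*w^2 - 8.4048*w + 2.9376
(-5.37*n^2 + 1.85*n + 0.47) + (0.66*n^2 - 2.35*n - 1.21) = -4.71*n^2 - 0.5*n - 0.74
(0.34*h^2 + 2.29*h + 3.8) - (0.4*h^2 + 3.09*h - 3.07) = -0.06*h^2 - 0.8*h + 6.87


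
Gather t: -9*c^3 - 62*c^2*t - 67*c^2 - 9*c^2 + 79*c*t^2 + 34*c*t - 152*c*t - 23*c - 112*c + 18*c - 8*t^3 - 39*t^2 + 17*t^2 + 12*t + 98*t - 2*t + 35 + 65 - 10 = -9*c^3 - 76*c^2 - 117*c - 8*t^3 + t^2*(79*c - 22) + t*(-62*c^2 - 118*c + 108) + 90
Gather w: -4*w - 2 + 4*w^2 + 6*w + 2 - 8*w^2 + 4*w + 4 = -4*w^2 + 6*w + 4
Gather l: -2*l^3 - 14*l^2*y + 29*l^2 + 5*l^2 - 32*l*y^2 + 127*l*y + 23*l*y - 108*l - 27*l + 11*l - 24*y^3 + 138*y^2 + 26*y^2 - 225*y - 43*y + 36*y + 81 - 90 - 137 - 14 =-2*l^3 + l^2*(34 - 14*y) + l*(-32*y^2 + 150*y - 124) - 24*y^3 + 164*y^2 - 232*y - 160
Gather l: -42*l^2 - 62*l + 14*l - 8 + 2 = -42*l^2 - 48*l - 6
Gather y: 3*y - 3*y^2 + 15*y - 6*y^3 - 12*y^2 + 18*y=-6*y^3 - 15*y^2 + 36*y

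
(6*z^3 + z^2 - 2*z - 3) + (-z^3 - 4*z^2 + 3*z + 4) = 5*z^3 - 3*z^2 + z + 1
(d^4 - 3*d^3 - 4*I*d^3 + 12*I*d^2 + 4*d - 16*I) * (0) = 0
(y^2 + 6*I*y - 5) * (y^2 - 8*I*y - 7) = y^4 - 2*I*y^3 + 36*y^2 - 2*I*y + 35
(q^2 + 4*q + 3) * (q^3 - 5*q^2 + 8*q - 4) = q^5 - q^4 - 9*q^3 + 13*q^2 + 8*q - 12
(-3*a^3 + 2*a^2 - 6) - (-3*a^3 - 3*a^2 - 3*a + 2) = 5*a^2 + 3*a - 8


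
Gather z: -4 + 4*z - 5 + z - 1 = 5*z - 10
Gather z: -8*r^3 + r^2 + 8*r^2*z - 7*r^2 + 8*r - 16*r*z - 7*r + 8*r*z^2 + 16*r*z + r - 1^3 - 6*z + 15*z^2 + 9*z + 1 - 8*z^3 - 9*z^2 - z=-8*r^3 - 6*r^2 + 2*r - 8*z^3 + z^2*(8*r + 6) + z*(8*r^2 + 2)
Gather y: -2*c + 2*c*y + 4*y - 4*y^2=-2*c - 4*y^2 + y*(2*c + 4)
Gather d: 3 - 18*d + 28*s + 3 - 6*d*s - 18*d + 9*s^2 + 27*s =d*(-6*s - 36) + 9*s^2 + 55*s + 6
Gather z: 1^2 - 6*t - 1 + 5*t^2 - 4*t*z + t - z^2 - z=5*t^2 - 5*t - z^2 + z*(-4*t - 1)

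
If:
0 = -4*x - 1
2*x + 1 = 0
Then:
No Solution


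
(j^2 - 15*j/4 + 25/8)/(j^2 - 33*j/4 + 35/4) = (j - 5/2)/(j - 7)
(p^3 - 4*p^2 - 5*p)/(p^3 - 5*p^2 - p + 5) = p/(p - 1)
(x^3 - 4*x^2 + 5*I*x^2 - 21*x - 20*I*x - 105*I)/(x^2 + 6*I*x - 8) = (x^3 + x^2*(-4 + 5*I) - x*(21 + 20*I) - 105*I)/(x^2 + 6*I*x - 8)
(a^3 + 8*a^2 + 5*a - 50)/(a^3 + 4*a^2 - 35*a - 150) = (a - 2)/(a - 6)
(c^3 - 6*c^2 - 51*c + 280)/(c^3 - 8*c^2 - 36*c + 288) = (c^2 + 2*c - 35)/(c^2 - 36)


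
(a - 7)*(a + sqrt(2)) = a^2 - 7*a + sqrt(2)*a - 7*sqrt(2)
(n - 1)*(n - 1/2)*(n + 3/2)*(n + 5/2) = n^4 + 5*n^3/2 - 7*n^2/4 - 29*n/8 + 15/8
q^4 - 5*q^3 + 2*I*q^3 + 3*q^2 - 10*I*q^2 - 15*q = q*(q - 5)*(q - I)*(q + 3*I)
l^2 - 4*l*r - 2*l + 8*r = (l - 2)*(l - 4*r)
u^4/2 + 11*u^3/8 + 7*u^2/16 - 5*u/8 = u*(u/2 + 1)*(u - 1/2)*(u + 5/4)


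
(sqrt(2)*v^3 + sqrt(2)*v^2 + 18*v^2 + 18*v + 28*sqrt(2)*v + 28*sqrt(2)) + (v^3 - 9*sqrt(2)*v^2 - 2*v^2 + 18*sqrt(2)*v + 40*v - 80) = v^3 + sqrt(2)*v^3 - 8*sqrt(2)*v^2 + 16*v^2 + 58*v + 46*sqrt(2)*v - 80 + 28*sqrt(2)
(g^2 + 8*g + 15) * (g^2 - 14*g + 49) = g^4 - 6*g^3 - 48*g^2 + 182*g + 735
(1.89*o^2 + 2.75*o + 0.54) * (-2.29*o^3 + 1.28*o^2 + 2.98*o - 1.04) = -4.3281*o^5 - 3.8783*o^4 + 7.9156*o^3 + 6.9206*o^2 - 1.2508*o - 0.5616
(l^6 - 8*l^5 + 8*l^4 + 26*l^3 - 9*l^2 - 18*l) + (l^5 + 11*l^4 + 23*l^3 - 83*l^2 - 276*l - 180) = l^6 - 7*l^5 + 19*l^4 + 49*l^3 - 92*l^2 - 294*l - 180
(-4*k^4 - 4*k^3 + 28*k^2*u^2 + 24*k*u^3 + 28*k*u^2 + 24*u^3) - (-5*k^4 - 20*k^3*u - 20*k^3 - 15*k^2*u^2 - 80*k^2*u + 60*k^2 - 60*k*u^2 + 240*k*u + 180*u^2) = k^4 + 20*k^3*u + 16*k^3 + 43*k^2*u^2 + 80*k^2*u - 60*k^2 + 24*k*u^3 + 88*k*u^2 - 240*k*u + 24*u^3 - 180*u^2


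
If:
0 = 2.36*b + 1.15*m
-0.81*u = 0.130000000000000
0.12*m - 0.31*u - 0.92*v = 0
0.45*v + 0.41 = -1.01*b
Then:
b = -0.49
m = 1.00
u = -0.16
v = 0.18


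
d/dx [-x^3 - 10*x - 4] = -3*x^2 - 10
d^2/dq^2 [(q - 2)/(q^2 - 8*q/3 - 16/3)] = 6*((14 - 9*q)*(-3*q^2 + 8*q + 16) - 4*(q - 2)*(3*q - 4)^2)/(-3*q^2 + 8*q + 16)^3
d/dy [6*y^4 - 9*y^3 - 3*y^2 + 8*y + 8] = 24*y^3 - 27*y^2 - 6*y + 8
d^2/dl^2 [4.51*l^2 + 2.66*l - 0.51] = 9.02000000000000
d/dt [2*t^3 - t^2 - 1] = 2*t*(3*t - 1)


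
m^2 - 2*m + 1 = (m - 1)^2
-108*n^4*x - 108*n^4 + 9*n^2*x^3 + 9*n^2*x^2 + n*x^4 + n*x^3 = (-3*n + x)*(6*n + x)^2*(n*x + n)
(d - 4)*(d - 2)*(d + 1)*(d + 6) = d^4 + d^3 - 28*d^2 + 20*d + 48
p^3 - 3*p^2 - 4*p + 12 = (p - 3)*(p - 2)*(p + 2)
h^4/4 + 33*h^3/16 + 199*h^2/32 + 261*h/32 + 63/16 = (h/4 + 1/2)*(h + 3/2)*(h + 7/4)*(h + 3)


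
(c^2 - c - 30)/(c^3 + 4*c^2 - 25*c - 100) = (c - 6)/(c^2 - c - 20)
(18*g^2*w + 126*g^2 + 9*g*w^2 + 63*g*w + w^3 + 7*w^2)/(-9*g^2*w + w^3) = (6*g*w + 42*g + w^2 + 7*w)/(w*(-3*g + w))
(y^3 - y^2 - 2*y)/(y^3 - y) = (y - 2)/(y - 1)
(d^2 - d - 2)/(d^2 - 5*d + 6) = (d + 1)/(d - 3)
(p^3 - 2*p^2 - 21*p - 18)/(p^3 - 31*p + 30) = (p^3 - 2*p^2 - 21*p - 18)/(p^3 - 31*p + 30)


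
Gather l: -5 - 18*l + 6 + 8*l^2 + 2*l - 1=8*l^2 - 16*l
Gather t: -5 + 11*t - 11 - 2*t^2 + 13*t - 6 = -2*t^2 + 24*t - 22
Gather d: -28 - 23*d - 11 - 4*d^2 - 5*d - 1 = -4*d^2 - 28*d - 40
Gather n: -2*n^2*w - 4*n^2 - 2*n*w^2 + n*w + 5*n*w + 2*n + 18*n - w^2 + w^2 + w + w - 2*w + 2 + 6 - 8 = n^2*(-2*w - 4) + n*(-2*w^2 + 6*w + 20)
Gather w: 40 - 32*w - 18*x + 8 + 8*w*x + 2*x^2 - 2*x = w*(8*x - 32) + 2*x^2 - 20*x + 48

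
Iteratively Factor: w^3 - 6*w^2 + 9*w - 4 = (w - 4)*(w^2 - 2*w + 1) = (w - 4)*(w - 1)*(w - 1)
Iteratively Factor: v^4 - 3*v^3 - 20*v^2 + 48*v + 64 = (v + 1)*(v^3 - 4*v^2 - 16*v + 64) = (v - 4)*(v + 1)*(v^2 - 16) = (v - 4)*(v + 1)*(v + 4)*(v - 4)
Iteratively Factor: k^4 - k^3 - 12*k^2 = (k + 3)*(k^3 - 4*k^2) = (k - 4)*(k + 3)*(k^2) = k*(k - 4)*(k + 3)*(k)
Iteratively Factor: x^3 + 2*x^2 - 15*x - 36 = (x - 4)*(x^2 + 6*x + 9) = (x - 4)*(x + 3)*(x + 3)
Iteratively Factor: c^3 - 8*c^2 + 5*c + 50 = (c + 2)*(c^2 - 10*c + 25) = (c - 5)*(c + 2)*(c - 5)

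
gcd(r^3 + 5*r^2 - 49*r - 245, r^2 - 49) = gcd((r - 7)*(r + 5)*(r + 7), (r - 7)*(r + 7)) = r^2 - 49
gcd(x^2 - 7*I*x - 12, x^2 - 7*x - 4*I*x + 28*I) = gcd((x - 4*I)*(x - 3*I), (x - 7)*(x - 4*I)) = x - 4*I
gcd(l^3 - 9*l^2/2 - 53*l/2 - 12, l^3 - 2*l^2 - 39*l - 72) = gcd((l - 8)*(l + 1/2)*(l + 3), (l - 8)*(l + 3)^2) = l^2 - 5*l - 24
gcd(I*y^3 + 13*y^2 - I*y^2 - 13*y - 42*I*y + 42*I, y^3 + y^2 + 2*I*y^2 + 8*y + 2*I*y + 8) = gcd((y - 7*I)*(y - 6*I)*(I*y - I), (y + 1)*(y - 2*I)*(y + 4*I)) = 1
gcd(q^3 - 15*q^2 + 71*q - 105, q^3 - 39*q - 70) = q - 7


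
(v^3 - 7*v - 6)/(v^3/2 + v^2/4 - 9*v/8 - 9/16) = 16*(v^3 - 7*v - 6)/(8*v^3 + 4*v^2 - 18*v - 9)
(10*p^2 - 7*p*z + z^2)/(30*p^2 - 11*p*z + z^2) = (-2*p + z)/(-6*p + z)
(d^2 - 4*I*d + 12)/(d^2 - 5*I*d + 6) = (d + 2*I)/(d + I)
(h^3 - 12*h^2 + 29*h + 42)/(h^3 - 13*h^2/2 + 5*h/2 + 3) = 2*(h^2 - 6*h - 7)/(2*h^2 - h - 1)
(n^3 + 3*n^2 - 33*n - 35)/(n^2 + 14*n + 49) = (n^2 - 4*n - 5)/(n + 7)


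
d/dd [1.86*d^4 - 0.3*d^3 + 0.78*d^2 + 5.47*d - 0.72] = 7.44*d^3 - 0.9*d^2 + 1.56*d + 5.47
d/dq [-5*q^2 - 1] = -10*q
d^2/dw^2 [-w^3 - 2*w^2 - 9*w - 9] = -6*w - 4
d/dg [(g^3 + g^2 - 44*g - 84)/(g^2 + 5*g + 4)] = (g^4 + 10*g^3 + 61*g^2 + 176*g + 244)/(g^4 + 10*g^3 + 33*g^2 + 40*g + 16)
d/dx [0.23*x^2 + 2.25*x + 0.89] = 0.46*x + 2.25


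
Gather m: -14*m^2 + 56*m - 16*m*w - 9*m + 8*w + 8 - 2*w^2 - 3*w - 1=-14*m^2 + m*(47 - 16*w) - 2*w^2 + 5*w + 7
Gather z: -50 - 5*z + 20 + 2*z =-3*z - 30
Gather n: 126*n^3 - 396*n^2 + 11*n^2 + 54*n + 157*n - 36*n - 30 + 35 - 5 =126*n^3 - 385*n^2 + 175*n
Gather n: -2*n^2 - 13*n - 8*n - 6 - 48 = -2*n^2 - 21*n - 54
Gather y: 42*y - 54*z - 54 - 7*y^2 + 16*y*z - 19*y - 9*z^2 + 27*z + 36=-7*y^2 + y*(16*z + 23) - 9*z^2 - 27*z - 18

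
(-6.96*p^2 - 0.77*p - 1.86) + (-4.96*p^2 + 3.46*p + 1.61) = -11.92*p^2 + 2.69*p - 0.25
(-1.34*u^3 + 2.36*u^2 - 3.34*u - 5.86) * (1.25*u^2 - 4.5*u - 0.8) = -1.675*u^5 + 8.98*u^4 - 13.723*u^3 + 5.817*u^2 + 29.042*u + 4.688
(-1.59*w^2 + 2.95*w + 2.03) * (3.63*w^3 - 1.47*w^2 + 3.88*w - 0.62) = -5.7717*w^5 + 13.0458*w^4 - 3.1368*w^3 + 9.4477*w^2 + 6.0474*w - 1.2586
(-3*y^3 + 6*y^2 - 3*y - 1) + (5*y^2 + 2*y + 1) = -3*y^3 + 11*y^2 - y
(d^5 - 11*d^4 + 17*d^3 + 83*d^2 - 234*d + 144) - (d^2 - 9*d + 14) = d^5 - 11*d^4 + 17*d^3 + 82*d^2 - 225*d + 130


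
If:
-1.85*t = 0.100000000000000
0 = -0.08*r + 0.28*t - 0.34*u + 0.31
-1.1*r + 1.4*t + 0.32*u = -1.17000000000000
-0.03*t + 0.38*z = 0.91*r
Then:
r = 1.17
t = -0.05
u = 0.59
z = 2.79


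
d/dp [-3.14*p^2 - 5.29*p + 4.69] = -6.28*p - 5.29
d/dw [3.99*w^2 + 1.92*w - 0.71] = 7.98*w + 1.92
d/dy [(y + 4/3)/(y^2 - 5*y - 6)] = (-3*y^2 - 8*y + 2)/(3*(y^4 - 10*y^3 + 13*y^2 + 60*y + 36))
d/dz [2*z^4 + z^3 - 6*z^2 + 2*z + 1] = 8*z^3 + 3*z^2 - 12*z + 2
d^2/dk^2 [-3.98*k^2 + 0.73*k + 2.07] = -7.96000000000000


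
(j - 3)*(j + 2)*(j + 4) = j^3 + 3*j^2 - 10*j - 24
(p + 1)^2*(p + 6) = p^3 + 8*p^2 + 13*p + 6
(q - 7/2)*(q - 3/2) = q^2 - 5*q + 21/4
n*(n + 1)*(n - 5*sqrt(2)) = n^3 - 5*sqrt(2)*n^2 + n^2 - 5*sqrt(2)*n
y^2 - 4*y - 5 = (y - 5)*(y + 1)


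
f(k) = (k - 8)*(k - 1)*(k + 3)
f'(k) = (k - 8)*(k - 1) + (k - 8)*(k + 3) + (k - 1)*(k + 3)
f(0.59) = 10.91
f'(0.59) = -25.04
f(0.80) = 5.47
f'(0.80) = -26.68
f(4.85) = -95.20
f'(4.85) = -6.63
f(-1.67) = 34.34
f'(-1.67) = 9.41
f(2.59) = -48.08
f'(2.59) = -29.96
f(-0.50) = 31.88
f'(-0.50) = -12.25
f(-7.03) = -486.38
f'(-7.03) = 213.62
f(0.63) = 9.90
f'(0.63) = -25.37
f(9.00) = 96.00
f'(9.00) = 116.00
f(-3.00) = 0.00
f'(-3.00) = 44.00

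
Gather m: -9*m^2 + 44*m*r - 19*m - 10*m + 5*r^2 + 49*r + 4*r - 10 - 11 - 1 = -9*m^2 + m*(44*r - 29) + 5*r^2 + 53*r - 22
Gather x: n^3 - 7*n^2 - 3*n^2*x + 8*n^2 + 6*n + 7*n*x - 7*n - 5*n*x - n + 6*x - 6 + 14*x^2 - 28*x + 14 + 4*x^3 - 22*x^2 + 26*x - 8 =n^3 + n^2 - 2*n + 4*x^3 - 8*x^2 + x*(-3*n^2 + 2*n + 4)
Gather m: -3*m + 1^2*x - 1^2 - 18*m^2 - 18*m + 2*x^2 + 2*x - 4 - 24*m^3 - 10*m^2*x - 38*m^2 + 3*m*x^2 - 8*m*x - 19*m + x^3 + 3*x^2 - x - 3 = -24*m^3 + m^2*(-10*x - 56) + m*(3*x^2 - 8*x - 40) + x^3 + 5*x^2 + 2*x - 8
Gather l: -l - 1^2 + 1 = -l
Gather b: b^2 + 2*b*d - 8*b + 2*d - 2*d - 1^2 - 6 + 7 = b^2 + b*(2*d - 8)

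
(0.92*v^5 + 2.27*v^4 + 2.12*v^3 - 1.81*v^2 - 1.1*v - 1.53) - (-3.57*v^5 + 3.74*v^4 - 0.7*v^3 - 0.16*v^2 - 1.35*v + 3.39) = 4.49*v^5 - 1.47*v^4 + 2.82*v^3 - 1.65*v^2 + 0.25*v - 4.92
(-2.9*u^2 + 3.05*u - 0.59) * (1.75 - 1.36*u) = 3.944*u^3 - 9.223*u^2 + 6.1399*u - 1.0325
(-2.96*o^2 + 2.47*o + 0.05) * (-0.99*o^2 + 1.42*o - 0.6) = 2.9304*o^4 - 6.6485*o^3 + 5.2339*o^2 - 1.411*o - 0.03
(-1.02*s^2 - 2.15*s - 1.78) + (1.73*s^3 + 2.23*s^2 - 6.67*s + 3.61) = 1.73*s^3 + 1.21*s^2 - 8.82*s + 1.83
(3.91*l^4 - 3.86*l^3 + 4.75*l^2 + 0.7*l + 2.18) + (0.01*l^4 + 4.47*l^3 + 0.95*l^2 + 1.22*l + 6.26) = 3.92*l^4 + 0.61*l^3 + 5.7*l^2 + 1.92*l + 8.44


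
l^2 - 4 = (l - 2)*(l + 2)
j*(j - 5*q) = j^2 - 5*j*q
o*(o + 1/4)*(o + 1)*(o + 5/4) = o^4 + 5*o^3/2 + 29*o^2/16 + 5*o/16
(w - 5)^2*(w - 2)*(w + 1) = w^4 - 11*w^3 + 33*w^2 - 5*w - 50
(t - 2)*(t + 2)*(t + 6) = t^3 + 6*t^2 - 4*t - 24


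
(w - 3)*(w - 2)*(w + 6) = w^3 + w^2 - 24*w + 36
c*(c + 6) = c^2 + 6*c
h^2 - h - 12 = (h - 4)*(h + 3)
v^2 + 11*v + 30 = (v + 5)*(v + 6)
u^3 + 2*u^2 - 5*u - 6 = (u - 2)*(u + 1)*(u + 3)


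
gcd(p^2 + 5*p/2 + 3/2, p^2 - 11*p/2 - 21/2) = p + 3/2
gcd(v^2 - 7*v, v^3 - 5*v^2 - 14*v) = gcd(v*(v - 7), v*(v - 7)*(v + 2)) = v^2 - 7*v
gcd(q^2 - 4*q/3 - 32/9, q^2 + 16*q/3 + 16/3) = q + 4/3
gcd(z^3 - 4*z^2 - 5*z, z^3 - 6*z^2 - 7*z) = z^2 + z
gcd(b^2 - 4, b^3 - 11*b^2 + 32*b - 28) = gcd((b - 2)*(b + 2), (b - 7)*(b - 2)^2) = b - 2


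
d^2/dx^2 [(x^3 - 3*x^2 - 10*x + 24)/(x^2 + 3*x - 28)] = 72/(x^3 + 21*x^2 + 147*x + 343)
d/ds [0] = 0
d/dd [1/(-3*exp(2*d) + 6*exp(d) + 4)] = 6*(exp(d) - 1)*exp(d)/(-3*exp(2*d) + 6*exp(d) + 4)^2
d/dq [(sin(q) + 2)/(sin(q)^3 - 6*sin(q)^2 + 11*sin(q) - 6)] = 2*(-sin(q)^3 + 12*sin(q) - 14)*cos(q)/((sin(q) - 3)^2*(sin(q) - 2)^2*(sin(q) - 1)^2)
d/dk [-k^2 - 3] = -2*k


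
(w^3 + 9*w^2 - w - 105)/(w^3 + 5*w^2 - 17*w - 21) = (w + 5)/(w + 1)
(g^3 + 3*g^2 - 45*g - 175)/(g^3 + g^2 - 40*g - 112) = (g^2 + 10*g + 25)/(g^2 + 8*g + 16)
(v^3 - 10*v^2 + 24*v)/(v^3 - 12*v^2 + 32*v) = (v - 6)/(v - 8)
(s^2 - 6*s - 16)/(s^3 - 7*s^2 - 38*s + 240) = (s + 2)/(s^2 + s - 30)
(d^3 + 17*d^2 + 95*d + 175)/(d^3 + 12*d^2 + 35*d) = (d + 5)/d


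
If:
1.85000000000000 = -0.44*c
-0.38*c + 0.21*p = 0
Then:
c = -4.20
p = -7.61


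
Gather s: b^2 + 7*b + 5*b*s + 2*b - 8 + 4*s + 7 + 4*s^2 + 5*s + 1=b^2 + 9*b + 4*s^2 + s*(5*b + 9)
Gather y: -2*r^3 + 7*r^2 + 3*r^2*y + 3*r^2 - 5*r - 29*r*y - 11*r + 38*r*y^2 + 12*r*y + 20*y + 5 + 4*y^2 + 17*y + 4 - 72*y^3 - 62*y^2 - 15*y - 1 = -2*r^3 + 10*r^2 - 16*r - 72*y^3 + y^2*(38*r - 58) + y*(3*r^2 - 17*r + 22) + 8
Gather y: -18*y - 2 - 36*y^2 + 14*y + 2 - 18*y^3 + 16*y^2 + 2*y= -18*y^3 - 20*y^2 - 2*y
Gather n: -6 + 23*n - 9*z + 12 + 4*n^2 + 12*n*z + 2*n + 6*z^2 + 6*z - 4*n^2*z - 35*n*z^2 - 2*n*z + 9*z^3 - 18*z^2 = n^2*(4 - 4*z) + n*(-35*z^2 + 10*z + 25) + 9*z^3 - 12*z^2 - 3*z + 6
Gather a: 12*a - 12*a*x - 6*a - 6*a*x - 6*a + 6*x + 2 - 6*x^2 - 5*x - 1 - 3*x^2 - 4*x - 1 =-18*a*x - 9*x^2 - 3*x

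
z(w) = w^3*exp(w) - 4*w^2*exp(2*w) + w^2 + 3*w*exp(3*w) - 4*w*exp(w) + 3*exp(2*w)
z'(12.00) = 478513802583188528.93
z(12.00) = 155189157702594821.45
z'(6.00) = 3689028586.58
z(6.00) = 1159008513.21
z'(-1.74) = -2.49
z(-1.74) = 3.02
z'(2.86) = 128489.08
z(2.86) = 36836.45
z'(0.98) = 147.02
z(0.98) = 42.66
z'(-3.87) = -7.81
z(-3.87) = 14.07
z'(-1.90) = -2.89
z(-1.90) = 3.45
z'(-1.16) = -1.13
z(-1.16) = 1.97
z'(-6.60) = -13.38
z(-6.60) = 43.20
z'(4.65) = 49087893.81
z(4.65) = 15053515.08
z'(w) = w^3*exp(w) - 8*w^2*exp(2*w) + 3*w^2*exp(w) + 9*w*exp(3*w) - 8*w*exp(2*w) - 4*w*exp(w) + 2*w + 3*exp(3*w) + 6*exp(2*w) - 4*exp(w)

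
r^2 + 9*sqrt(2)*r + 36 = (r + 3*sqrt(2))*(r + 6*sqrt(2))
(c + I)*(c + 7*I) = c^2 + 8*I*c - 7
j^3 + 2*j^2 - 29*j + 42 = (j - 3)*(j - 2)*(j + 7)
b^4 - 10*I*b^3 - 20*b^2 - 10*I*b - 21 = (b - 7*I)*(b - 3*I)*(b - I)*(b + I)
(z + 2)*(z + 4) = z^2 + 6*z + 8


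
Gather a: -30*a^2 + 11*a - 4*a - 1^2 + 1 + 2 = -30*a^2 + 7*a + 2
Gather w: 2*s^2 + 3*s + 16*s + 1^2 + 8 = 2*s^2 + 19*s + 9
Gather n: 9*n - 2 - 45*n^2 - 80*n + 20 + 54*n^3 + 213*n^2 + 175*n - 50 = 54*n^3 + 168*n^2 + 104*n - 32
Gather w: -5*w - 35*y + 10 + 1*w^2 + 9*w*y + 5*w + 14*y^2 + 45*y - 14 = w^2 + 9*w*y + 14*y^2 + 10*y - 4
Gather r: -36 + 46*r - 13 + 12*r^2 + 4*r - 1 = 12*r^2 + 50*r - 50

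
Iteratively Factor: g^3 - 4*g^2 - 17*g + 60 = (g - 5)*(g^2 + g - 12) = (g - 5)*(g - 3)*(g + 4)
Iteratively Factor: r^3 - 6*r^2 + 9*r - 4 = (r - 1)*(r^2 - 5*r + 4) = (r - 1)^2*(r - 4)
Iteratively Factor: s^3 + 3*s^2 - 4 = (s + 2)*(s^2 + s - 2) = (s - 1)*(s + 2)*(s + 2)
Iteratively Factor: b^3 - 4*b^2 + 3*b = (b)*(b^2 - 4*b + 3) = b*(b - 1)*(b - 3)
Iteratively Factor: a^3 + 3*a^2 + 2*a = (a)*(a^2 + 3*a + 2) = a*(a + 1)*(a + 2)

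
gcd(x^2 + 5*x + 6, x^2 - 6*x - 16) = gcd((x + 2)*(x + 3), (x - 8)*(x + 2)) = x + 2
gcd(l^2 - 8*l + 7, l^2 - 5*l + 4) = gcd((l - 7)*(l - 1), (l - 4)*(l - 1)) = l - 1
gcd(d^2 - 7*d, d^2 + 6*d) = d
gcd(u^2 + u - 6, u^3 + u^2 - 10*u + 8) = u - 2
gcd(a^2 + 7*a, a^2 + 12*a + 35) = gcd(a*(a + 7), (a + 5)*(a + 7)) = a + 7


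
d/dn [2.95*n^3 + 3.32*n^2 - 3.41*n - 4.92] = 8.85*n^2 + 6.64*n - 3.41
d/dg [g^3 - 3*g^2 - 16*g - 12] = 3*g^2 - 6*g - 16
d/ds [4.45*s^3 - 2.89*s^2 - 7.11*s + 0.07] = 13.35*s^2 - 5.78*s - 7.11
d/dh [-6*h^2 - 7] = -12*h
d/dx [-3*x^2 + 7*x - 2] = 7 - 6*x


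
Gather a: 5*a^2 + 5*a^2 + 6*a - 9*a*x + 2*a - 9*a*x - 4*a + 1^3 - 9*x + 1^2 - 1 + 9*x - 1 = 10*a^2 + a*(4 - 18*x)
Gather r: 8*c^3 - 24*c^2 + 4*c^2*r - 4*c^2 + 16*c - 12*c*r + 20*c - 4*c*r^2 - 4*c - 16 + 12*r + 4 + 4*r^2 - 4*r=8*c^3 - 28*c^2 + 32*c + r^2*(4 - 4*c) + r*(4*c^2 - 12*c + 8) - 12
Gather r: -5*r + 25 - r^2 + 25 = -r^2 - 5*r + 50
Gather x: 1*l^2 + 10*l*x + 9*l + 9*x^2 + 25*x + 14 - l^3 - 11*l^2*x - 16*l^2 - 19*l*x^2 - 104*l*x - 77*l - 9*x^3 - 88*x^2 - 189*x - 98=-l^3 - 15*l^2 - 68*l - 9*x^3 + x^2*(-19*l - 79) + x*(-11*l^2 - 94*l - 164) - 84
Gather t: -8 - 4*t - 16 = -4*t - 24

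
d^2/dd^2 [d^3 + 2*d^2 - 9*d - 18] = 6*d + 4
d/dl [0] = 0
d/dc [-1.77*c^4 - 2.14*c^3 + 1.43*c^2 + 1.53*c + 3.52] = -7.08*c^3 - 6.42*c^2 + 2.86*c + 1.53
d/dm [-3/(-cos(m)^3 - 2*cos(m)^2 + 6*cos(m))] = 3*(3*cos(m)^2 + 4*cos(m) - 6)*sin(m)/((cos(m)^2 + 2*cos(m) - 6)^2*cos(m)^2)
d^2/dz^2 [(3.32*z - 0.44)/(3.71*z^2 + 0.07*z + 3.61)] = ((2.8 - 73.9032*z)*(3.71*z^2 + 0.07*z + 3.61) + (3.32*z - 0.44)*(7.42*z + 0.07)*(14.84*z + 0.14))/(3.71*z^2 + 0.07*z + 3.61)^3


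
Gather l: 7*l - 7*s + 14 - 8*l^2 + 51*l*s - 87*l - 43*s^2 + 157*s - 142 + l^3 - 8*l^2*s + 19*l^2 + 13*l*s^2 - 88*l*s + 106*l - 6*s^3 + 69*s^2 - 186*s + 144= l^3 + l^2*(11 - 8*s) + l*(13*s^2 - 37*s + 26) - 6*s^3 + 26*s^2 - 36*s + 16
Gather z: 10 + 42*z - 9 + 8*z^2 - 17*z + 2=8*z^2 + 25*z + 3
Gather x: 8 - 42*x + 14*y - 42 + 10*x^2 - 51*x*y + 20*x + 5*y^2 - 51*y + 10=10*x^2 + x*(-51*y - 22) + 5*y^2 - 37*y - 24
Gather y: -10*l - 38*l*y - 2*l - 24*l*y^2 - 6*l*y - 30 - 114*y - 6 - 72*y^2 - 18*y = -12*l + y^2*(-24*l - 72) + y*(-44*l - 132) - 36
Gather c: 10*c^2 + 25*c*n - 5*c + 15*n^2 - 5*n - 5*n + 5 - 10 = 10*c^2 + c*(25*n - 5) + 15*n^2 - 10*n - 5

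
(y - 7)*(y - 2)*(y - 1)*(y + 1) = y^4 - 9*y^3 + 13*y^2 + 9*y - 14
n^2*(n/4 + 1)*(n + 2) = n^4/4 + 3*n^3/2 + 2*n^2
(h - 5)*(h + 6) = h^2 + h - 30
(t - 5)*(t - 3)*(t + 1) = t^3 - 7*t^2 + 7*t + 15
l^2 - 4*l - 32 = (l - 8)*(l + 4)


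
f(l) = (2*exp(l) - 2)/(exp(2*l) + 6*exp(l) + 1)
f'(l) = (2*exp(l) - 2)*(-2*exp(2*l) - 6*exp(l))/(exp(2*l) + 6*exp(l) + 1)^2 + 2*exp(l)/(exp(2*l) + 6*exp(l) + 1) = 2*(2*(1 - exp(l))*(exp(l) + 3) + exp(2*l) + 6*exp(l) + 1)*exp(l)/(exp(2*l) + 6*exp(l) + 1)^2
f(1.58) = 0.14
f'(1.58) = -0.02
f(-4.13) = -1.79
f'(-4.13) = 0.19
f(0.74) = 0.12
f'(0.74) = 0.09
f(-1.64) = -0.73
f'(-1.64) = 0.59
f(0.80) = 0.13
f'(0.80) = 0.08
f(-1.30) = -0.54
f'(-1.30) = 0.55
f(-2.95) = -1.44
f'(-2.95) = 0.43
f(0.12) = 0.03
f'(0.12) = 0.22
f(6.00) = 0.00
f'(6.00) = 0.00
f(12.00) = 0.00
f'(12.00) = 0.00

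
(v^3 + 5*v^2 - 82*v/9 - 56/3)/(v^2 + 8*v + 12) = (v^2 - v - 28/9)/(v + 2)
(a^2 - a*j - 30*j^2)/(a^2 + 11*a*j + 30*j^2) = (a - 6*j)/(a + 6*j)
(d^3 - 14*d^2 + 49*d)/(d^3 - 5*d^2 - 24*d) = (-d^2 + 14*d - 49)/(-d^2 + 5*d + 24)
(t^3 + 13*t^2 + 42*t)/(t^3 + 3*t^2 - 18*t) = (t + 7)/(t - 3)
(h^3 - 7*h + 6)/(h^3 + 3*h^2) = 1 - 3/h + 2/h^2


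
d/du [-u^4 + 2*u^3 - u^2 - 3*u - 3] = -4*u^3 + 6*u^2 - 2*u - 3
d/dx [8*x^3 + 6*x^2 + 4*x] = 24*x^2 + 12*x + 4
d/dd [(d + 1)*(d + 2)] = 2*d + 3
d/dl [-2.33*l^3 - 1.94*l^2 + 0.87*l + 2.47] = -6.99*l^2 - 3.88*l + 0.87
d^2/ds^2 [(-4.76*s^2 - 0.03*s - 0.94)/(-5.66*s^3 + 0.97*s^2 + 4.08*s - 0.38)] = (304.978912*s^6 + 5.76640799999984*s^5 + 1019.9037*s^4 - 262.13625*s^3 - 115.183788*s^2 + 10.2567*s + 33.455912)/(181.321496*s^9 - 93.223596*s^8 - 376.139262*s^7 + 170.008007*s^6 + 258.6216*s^5 - 100.019982*s^4 - 56.442072*s^3 + 18.556692*s^2 - 1.767456*s + 0.054872)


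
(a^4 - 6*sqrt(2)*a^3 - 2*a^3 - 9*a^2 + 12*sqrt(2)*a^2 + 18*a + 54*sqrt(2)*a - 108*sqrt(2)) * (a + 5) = a^5 - 6*sqrt(2)*a^4 + 3*a^4 - 18*sqrt(2)*a^3 - 19*a^3 - 27*a^2 + 114*sqrt(2)*a^2 + 90*a + 162*sqrt(2)*a - 540*sqrt(2)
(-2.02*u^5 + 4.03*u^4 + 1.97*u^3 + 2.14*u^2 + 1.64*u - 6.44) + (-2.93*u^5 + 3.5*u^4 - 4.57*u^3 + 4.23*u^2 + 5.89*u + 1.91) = -4.95*u^5 + 7.53*u^4 - 2.6*u^3 + 6.37*u^2 + 7.53*u - 4.53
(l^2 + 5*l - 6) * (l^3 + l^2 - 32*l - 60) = l^5 + 6*l^4 - 33*l^3 - 226*l^2 - 108*l + 360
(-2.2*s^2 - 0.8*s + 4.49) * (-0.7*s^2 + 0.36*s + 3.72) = 1.54*s^4 - 0.232*s^3 - 11.615*s^2 - 1.3596*s + 16.7028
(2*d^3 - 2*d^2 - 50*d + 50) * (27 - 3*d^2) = -6*d^5 + 6*d^4 + 204*d^3 - 204*d^2 - 1350*d + 1350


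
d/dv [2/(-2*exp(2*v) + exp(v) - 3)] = (8*exp(v) - 2)*exp(v)/(2*exp(2*v) - exp(v) + 3)^2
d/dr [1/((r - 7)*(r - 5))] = 2*(6 - r)/(r^4 - 24*r^3 + 214*r^2 - 840*r + 1225)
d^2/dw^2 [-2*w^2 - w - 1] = -4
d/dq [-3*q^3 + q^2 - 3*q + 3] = -9*q^2 + 2*q - 3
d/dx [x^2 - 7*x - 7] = 2*x - 7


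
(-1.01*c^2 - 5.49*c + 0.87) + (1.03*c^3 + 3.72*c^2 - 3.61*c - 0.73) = 1.03*c^3 + 2.71*c^2 - 9.1*c + 0.14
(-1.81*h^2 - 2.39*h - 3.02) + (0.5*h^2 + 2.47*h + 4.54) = -1.31*h^2 + 0.0800000000000001*h + 1.52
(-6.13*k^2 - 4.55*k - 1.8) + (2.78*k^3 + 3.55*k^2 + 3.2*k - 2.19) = 2.78*k^3 - 2.58*k^2 - 1.35*k - 3.99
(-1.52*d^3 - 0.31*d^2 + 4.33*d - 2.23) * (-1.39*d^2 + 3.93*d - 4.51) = 2.1128*d^5 - 5.5427*d^4 - 0.3818*d^3 + 21.5147*d^2 - 28.2922*d + 10.0573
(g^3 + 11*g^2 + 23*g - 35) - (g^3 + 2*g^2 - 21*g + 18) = 9*g^2 + 44*g - 53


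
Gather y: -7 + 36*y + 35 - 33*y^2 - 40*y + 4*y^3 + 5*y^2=4*y^3 - 28*y^2 - 4*y + 28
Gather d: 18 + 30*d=30*d + 18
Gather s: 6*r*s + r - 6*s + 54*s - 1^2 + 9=r + s*(6*r + 48) + 8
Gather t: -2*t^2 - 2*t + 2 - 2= -2*t^2 - 2*t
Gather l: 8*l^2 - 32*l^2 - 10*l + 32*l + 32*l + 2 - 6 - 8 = -24*l^2 + 54*l - 12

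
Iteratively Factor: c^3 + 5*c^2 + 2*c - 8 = (c + 4)*(c^2 + c - 2) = (c + 2)*(c + 4)*(c - 1)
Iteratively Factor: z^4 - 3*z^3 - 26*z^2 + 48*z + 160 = (z - 4)*(z^3 + z^2 - 22*z - 40) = (z - 4)*(z + 4)*(z^2 - 3*z - 10) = (z - 4)*(z + 2)*(z + 4)*(z - 5)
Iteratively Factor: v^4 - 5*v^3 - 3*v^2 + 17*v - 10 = (v + 2)*(v^3 - 7*v^2 + 11*v - 5) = (v - 1)*(v + 2)*(v^2 - 6*v + 5) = (v - 1)^2*(v + 2)*(v - 5)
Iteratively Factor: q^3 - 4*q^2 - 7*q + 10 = (q - 1)*(q^2 - 3*q - 10) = (q - 5)*(q - 1)*(q + 2)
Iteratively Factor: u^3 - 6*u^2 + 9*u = (u - 3)*(u^2 - 3*u) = u*(u - 3)*(u - 3)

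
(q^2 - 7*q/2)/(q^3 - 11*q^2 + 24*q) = (q - 7/2)/(q^2 - 11*q + 24)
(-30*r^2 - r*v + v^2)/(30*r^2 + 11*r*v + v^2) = (-6*r + v)/(6*r + v)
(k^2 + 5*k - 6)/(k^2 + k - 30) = (k - 1)/(k - 5)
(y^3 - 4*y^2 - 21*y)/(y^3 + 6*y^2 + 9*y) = (y - 7)/(y + 3)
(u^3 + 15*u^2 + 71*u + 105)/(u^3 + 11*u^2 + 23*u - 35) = (u + 3)/(u - 1)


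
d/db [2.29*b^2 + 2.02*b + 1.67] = 4.58*b + 2.02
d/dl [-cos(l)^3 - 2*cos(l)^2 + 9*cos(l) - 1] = (3*cos(l)^2 + 4*cos(l) - 9)*sin(l)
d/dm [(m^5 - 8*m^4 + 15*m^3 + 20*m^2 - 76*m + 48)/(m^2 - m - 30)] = (3*m^6 - 20*m^5 - 111*m^4 + 930*m^3 - 1294*m^2 - 1296*m + 2328)/(m^4 - 2*m^3 - 59*m^2 + 60*m + 900)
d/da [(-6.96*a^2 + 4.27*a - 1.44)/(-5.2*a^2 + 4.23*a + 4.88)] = (-7.2368*a^2 - 82.9056*a + 26.9288)/(27.04*a^4 - 43.992*a^3 - 32.8591*a^2 + 41.2848*a + 23.8144)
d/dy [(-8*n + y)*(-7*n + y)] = -15*n + 2*y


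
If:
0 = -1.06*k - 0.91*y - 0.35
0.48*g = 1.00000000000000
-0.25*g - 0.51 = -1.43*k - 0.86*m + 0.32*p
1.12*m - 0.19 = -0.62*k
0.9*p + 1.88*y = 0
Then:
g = 2.08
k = 6.51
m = -3.44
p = 16.66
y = -7.97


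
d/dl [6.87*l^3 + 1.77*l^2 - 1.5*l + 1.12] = 20.61*l^2 + 3.54*l - 1.5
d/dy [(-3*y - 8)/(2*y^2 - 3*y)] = 2*(3*y^2 + 16*y - 12)/(y^2*(4*y^2 - 12*y + 9))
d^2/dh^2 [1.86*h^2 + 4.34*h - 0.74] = 3.72000000000000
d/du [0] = 0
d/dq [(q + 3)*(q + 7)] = 2*q + 10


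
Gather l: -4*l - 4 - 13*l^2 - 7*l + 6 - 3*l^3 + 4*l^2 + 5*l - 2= -3*l^3 - 9*l^2 - 6*l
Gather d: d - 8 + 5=d - 3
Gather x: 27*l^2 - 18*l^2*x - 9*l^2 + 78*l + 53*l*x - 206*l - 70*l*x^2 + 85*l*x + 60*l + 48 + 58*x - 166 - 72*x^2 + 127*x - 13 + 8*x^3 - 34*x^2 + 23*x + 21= 18*l^2 - 68*l + 8*x^3 + x^2*(-70*l - 106) + x*(-18*l^2 + 138*l + 208) - 110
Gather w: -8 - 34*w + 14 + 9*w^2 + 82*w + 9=9*w^2 + 48*w + 15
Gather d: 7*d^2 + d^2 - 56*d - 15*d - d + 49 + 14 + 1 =8*d^2 - 72*d + 64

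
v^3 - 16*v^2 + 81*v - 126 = (v - 7)*(v - 6)*(v - 3)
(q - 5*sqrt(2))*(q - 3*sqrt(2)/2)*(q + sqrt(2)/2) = q^3 - 6*sqrt(2)*q^2 + 17*q/2 + 15*sqrt(2)/2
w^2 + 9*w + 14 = (w + 2)*(w + 7)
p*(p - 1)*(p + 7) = p^3 + 6*p^2 - 7*p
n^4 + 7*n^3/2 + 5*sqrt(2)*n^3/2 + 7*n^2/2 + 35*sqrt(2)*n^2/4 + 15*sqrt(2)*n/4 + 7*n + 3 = (n + 1/2)*(n + 3)*(n + sqrt(2)/2)*(n + 2*sqrt(2))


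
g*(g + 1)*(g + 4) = g^3 + 5*g^2 + 4*g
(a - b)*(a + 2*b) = a^2 + a*b - 2*b^2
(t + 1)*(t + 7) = t^2 + 8*t + 7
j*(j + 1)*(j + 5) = j^3 + 6*j^2 + 5*j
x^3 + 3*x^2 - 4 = (x - 1)*(x + 2)^2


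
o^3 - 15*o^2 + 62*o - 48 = (o - 8)*(o - 6)*(o - 1)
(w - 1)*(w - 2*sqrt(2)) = w^2 - 2*sqrt(2)*w - w + 2*sqrt(2)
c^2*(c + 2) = c^3 + 2*c^2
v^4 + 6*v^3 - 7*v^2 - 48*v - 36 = (v - 3)*(v + 1)*(v + 2)*(v + 6)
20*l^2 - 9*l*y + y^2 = (-5*l + y)*(-4*l + y)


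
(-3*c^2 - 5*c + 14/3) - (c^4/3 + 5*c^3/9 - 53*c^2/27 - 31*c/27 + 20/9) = -c^4/3 - 5*c^3/9 - 28*c^2/27 - 104*c/27 + 22/9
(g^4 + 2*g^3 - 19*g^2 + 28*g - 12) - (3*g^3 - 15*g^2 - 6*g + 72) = g^4 - g^3 - 4*g^2 + 34*g - 84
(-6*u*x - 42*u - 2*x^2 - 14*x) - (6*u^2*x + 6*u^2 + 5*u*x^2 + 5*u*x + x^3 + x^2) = -6*u^2*x - 6*u^2 - 5*u*x^2 - 11*u*x - 42*u - x^3 - 3*x^2 - 14*x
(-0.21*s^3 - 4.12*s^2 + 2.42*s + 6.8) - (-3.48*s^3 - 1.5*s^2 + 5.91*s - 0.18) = 3.27*s^3 - 2.62*s^2 - 3.49*s + 6.98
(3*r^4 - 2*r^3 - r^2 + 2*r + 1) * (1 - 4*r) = -12*r^5 + 11*r^4 + 2*r^3 - 9*r^2 - 2*r + 1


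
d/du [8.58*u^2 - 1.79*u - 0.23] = 17.16*u - 1.79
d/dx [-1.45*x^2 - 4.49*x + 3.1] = -2.9*x - 4.49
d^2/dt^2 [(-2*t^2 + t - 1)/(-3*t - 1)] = 28/(27*t^3 + 27*t^2 + 9*t + 1)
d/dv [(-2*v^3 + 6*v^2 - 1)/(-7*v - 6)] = (28*v^3 - 6*v^2 - 72*v - 7)/(49*v^2 + 84*v + 36)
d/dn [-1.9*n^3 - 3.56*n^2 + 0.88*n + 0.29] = -5.7*n^2 - 7.12*n + 0.88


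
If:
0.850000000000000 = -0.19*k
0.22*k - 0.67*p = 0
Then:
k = -4.47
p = -1.47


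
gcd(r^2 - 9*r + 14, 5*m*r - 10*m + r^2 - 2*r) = r - 2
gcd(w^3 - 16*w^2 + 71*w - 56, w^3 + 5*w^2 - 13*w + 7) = w - 1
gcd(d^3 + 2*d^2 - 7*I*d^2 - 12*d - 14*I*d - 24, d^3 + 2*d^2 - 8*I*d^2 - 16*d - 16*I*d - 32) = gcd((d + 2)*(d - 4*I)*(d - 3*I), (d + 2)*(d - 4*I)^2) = d^2 + d*(2 - 4*I) - 8*I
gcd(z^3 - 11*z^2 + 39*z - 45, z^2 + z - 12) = z - 3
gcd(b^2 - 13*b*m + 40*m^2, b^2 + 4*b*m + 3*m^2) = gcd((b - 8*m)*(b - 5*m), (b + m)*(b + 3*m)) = 1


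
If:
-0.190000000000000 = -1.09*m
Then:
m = 0.17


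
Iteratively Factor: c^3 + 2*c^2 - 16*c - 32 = (c + 2)*(c^2 - 16) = (c - 4)*(c + 2)*(c + 4)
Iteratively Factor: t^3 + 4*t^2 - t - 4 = (t + 4)*(t^2 - 1) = (t + 1)*(t + 4)*(t - 1)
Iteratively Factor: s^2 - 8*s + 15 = (s - 5)*(s - 3)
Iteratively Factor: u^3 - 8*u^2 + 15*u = (u - 5)*(u^2 - 3*u) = (u - 5)*(u - 3)*(u)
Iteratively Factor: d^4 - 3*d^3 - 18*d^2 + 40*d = (d + 4)*(d^3 - 7*d^2 + 10*d) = (d - 5)*(d + 4)*(d^2 - 2*d) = d*(d - 5)*(d + 4)*(d - 2)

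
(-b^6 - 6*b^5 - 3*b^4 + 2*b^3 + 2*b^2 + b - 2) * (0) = 0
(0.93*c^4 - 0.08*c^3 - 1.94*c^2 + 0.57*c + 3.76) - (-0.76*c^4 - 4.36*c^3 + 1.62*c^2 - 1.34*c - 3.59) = 1.69*c^4 + 4.28*c^3 - 3.56*c^2 + 1.91*c + 7.35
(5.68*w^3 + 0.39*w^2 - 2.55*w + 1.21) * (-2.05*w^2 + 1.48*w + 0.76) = -11.644*w^5 + 7.6069*w^4 + 10.1215*w^3 - 5.9581*w^2 - 0.1472*w + 0.9196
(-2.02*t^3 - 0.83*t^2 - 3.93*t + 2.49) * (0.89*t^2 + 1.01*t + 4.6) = -1.7978*t^5 - 2.7789*t^4 - 13.628*t^3 - 5.5712*t^2 - 15.5631*t + 11.454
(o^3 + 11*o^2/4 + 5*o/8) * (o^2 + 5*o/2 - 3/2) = o^5 + 21*o^4/4 + 6*o^3 - 41*o^2/16 - 15*o/16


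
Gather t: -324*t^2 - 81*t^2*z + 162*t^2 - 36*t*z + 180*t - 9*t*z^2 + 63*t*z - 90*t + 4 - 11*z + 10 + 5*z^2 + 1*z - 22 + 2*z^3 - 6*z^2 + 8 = t^2*(-81*z - 162) + t*(-9*z^2 + 27*z + 90) + 2*z^3 - z^2 - 10*z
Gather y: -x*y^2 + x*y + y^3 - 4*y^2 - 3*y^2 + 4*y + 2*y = y^3 + y^2*(-x - 7) + y*(x + 6)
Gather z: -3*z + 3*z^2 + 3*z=3*z^2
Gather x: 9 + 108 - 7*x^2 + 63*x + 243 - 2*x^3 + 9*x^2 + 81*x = -2*x^3 + 2*x^2 + 144*x + 360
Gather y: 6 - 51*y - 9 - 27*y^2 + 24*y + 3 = -27*y^2 - 27*y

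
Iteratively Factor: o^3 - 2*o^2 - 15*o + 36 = (o - 3)*(o^2 + o - 12) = (o - 3)*(o + 4)*(o - 3)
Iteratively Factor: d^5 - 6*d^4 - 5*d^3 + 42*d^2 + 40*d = (d - 4)*(d^4 - 2*d^3 - 13*d^2 - 10*d) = (d - 5)*(d - 4)*(d^3 + 3*d^2 + 2*d) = (d - 5)*(d - 4)*(d + 1)*(d^2 + 2*d) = d*(d - 5)*(d - 4)*(d + 1)*(d + 2)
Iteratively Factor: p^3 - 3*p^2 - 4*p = (p - 4)*(p^2 + p) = (p - 4)*(p + 1)*(p)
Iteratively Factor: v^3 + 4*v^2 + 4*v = (v + 2)*(v^2 + 2*v) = (v + 2)^2*(v)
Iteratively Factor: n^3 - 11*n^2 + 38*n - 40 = (n - 4)*(n^2 - 7*n + 10) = (n - 4)*(n - 2)*(n - 5)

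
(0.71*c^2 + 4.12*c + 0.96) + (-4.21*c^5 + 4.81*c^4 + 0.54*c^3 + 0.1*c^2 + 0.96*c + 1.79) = -4.21*c^5 + 4.81*c^4 + 0.54*c^3 + 0.81*c^2 + 5.08*c + 2.75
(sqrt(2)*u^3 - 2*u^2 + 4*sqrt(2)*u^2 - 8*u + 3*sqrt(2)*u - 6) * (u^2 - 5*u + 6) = sqrt(2)*u^5 - 2*u^4 - sqrt(2)*u^4 - 11*sqrt(2)*u^3 + 2*u^3 + 9*sqrt(2)*u^2 + 22*u^2 - 18*u + 18*sqrt(2)*u - 36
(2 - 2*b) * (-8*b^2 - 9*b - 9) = 16*b^3 + 2*b^2 - 18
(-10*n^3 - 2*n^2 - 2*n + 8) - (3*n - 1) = -10*n^3 - 2*n^2 - 5*n + 9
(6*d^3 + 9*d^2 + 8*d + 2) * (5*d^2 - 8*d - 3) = 30*d^5 - 3*d^4 - 50*d^3 - 81*d^2 - 40*d - 6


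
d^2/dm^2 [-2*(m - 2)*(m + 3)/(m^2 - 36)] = 4*(-m^3 - 90*m^2 - 108*m - 1080)/(m^6 - 108*m^4 + 3888*m^2 - 46656)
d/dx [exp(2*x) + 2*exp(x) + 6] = 2*(exp(x) + 1)*exp(x)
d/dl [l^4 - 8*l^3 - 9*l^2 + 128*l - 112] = 4*l^3 - 24*l^2 - 18*l + 128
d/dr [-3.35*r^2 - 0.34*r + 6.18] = -6.7*r - 0.34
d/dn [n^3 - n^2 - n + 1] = 3*n^2 - 2*n - 1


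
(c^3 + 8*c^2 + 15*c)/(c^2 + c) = (c^2 + 8*c + 15)/(c + 1)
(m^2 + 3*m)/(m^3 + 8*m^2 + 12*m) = (m + 3)/(m^2 + 8*m + 12)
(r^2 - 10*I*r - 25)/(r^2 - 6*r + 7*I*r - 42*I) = (r^2 - 10*I*r - 25)/(r^2 + r*(-6 + 7*I) - 42*I)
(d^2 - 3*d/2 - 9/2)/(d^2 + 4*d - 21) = (d + 3/2)/(d + 7)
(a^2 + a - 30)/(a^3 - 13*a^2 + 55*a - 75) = (a + 6)/(a^2 - 8*a + 15)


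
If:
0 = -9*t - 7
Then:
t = -7/9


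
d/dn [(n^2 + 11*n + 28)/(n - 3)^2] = (-17*n - 89)/(n^3 - 9*n^2 + 27*n - 27)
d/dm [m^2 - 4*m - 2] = 2*m - 4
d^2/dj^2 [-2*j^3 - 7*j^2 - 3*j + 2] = -12*j - 14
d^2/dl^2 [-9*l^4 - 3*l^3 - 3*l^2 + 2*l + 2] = -108*l^2 - 18*l - 6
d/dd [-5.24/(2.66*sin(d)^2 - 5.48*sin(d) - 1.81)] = (27.8768*sin(d) - 28.7152)*cos(d)/(-2.66*sin(d)^2 + 5.48*sin(d) + 1.81)^2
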